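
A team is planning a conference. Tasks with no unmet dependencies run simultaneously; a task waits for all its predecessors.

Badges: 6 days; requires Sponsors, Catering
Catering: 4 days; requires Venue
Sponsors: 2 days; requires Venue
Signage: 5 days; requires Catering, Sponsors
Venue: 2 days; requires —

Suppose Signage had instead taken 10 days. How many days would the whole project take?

16

Baseline: Venue→Catering→Badges = 2+4+6 = 12 → 12 days.
Signage has 1 day of float (longest path through it is 11).
The binding chain switches to Venue→Catering→Signage = 2+4+10 = 16; finish 16 days.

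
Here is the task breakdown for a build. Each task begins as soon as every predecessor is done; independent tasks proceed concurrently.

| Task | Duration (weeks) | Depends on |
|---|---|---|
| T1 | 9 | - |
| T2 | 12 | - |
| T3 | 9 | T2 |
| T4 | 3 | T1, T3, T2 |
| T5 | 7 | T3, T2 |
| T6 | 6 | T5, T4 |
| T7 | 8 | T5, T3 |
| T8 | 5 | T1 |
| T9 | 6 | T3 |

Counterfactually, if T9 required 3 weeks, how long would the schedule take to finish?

Actual critical path: T2→T3→T5→T7 = 12+9+7+8 = 36 ⇒ 36 weeks.
T9 is off the critical path — its longest chain is 27 weeks, giving 9 of slack.
That remains the longest chain; total 36 weeks.

36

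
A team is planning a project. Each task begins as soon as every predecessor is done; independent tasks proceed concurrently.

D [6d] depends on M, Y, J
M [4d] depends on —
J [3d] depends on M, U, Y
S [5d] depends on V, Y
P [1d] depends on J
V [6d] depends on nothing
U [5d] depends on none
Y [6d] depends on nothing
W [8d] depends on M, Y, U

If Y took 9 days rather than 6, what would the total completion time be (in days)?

18

The binding path is Y→J→D = 6+3+6 = 15; finish at 15 days.
Since Y is critical, the +3 change carries straight to that chain (now 18 days).
No other chain overtakes it, so the finish is 18 days.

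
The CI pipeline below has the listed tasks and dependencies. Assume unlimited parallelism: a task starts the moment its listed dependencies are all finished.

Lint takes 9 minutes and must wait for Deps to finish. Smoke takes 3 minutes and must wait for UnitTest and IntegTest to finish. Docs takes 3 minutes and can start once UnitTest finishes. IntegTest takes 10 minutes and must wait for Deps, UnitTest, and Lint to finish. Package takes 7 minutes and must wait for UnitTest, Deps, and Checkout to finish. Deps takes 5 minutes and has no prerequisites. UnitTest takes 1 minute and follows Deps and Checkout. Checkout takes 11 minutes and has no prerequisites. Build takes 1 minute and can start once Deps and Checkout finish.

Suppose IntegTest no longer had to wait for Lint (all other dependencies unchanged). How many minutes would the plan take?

25

Original critical path: Deps→Lint→IntegTest→Smoke = 5+9+10+3 = 27 ⇒ 27 minutes.
Without Lint→IntegTest, IntegTest's earliest start moves from 14 to 12.
The longest chain is now Checkout→UnitTest→IntegTest→Smoke = 11+1+10+3 = 25, so the plan takes 25 minutes.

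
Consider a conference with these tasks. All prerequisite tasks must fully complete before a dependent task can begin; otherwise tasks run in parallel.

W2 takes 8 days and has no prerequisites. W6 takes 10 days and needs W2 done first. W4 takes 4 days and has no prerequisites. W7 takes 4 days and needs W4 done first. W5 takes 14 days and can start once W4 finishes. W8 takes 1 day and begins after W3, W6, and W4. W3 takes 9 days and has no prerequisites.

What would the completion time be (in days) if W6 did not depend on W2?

With the dependency in place, W2→W6→W8 = 8+10+1 = 19 sets the finish at 19 days.
Without W2→W6, W6's earliest start moves from 8 to 0.
New critical path: W4→W5 = 4+14 = 18 ⇒ 18 days.

18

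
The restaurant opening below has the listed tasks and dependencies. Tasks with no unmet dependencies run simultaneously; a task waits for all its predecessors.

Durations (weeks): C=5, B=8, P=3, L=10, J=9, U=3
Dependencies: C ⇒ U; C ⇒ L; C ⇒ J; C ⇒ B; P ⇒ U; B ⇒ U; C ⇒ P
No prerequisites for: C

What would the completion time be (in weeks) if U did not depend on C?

With the dependency in place, C→B→U = 5+8+3 = 16 sets the finish at 16 weeks.
Dropping C→U doesn't change U's earliest start (13); another predecessor still binds.
After: C→B→U = 5+8+3 = 16 → 16 weeks.

16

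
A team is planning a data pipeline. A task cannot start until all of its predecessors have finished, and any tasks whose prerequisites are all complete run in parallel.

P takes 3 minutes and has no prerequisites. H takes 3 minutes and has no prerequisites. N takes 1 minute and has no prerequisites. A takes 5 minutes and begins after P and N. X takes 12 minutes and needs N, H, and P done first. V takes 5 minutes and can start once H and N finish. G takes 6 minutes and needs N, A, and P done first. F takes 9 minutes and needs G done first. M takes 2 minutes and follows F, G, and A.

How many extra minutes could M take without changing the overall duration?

The longest chain is P→A→G→F→M = 3+5+6+9+2 = 25; overall finish 25 minutes.
Longest path through M: 25 minutes (earliest finish 25, latest finish 25).
So M can slip 25 − 25 = 0 minutes.

0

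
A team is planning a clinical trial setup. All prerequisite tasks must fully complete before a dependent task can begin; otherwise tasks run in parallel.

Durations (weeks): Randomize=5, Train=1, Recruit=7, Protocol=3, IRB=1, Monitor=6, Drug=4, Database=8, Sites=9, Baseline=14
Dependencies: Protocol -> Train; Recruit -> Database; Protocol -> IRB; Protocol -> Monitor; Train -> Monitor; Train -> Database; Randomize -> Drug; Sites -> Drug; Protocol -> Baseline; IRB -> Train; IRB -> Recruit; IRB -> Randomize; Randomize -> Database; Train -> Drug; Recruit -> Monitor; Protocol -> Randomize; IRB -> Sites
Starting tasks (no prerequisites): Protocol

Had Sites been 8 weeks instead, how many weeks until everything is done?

19

Baseline: Protocol→IRB→Recruit→Database = 3+1+7+8 = 19 → 19 weeks.
Sites has 2 weeks of float (longest path through it is 17).
The critical path is still Protocol→IRB→Recruit→Database; finish is now 19 weeks.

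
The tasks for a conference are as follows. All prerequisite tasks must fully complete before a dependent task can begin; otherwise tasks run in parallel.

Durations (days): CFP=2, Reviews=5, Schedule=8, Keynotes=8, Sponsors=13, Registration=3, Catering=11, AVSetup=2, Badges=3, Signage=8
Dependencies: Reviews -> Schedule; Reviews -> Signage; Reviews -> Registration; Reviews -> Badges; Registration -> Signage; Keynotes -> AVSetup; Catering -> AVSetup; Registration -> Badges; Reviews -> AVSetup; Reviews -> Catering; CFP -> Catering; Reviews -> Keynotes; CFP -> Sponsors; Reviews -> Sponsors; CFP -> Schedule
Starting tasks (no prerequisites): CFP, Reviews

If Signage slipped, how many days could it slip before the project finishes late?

The longest chain is Reviews→Sponsors = 5+13 = 18; overall finish 18 days.
Longest path through Signage: 16 days (earliest finish 16, latest finish 18).
So Signage can slip 18 − 16 = 2 days.

2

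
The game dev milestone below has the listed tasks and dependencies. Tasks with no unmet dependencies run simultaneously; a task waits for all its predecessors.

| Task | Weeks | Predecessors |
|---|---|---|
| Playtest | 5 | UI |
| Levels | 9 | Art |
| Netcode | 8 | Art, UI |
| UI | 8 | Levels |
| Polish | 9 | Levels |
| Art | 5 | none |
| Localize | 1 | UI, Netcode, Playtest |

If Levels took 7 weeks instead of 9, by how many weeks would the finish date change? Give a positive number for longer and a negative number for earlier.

The binding path is Art→Levels→UI→Netcode→Localize = 5+9+8+8+1 = 31; finish at 31 weeks.
Levels is on the critical path; changing it to 7 makes that path 29 weeks.
No other chain overtakes it, so the finish is 29 weeks.
Change in finish: 29 − 31 = -2 weeks.

-2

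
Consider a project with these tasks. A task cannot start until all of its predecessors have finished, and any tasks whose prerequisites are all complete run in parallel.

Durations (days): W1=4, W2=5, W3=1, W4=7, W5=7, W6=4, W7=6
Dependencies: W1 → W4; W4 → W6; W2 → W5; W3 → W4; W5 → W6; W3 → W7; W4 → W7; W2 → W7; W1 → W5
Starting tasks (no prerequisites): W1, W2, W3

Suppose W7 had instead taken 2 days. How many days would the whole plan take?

16

The binding path is W1→W4→W7 = 4+7+6 = 17; finish at 17 days.
W7 lies on that path, so at 2 days the path becomes 13 days.
Now W2→W5→W6 = 5+7+4 = 16 is longest, so the finish becomes 16 days.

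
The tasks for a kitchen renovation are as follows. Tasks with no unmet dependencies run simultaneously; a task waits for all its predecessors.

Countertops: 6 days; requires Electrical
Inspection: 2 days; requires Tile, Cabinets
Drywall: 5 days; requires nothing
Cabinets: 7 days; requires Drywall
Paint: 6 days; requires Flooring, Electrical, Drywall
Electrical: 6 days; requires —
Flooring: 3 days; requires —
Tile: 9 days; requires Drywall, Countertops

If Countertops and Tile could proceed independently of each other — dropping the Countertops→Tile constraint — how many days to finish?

16

Original critical path: Electrical→Countertops→Tile→Inspection = 6+6+9+2 = 23 ⇒ 23 days.
Without Countertops→Tile, Tile's earliest start moves from 12 to 5.
New critical path: Drywall→Tile→Inspection = 5+9+2 = 16 ⇒ 16 days.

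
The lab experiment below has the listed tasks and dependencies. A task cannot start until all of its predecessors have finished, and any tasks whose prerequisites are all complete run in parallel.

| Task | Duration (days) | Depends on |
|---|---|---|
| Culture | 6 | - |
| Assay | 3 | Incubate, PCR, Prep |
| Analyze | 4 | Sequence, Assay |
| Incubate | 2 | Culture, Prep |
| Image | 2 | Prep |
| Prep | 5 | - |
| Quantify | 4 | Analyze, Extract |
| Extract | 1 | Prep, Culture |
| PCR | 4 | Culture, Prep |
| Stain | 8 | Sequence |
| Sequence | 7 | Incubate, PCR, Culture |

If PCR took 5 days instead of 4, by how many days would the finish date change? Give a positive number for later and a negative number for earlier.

1

Baseline: Culture→PCR→Sequence→Analyze→Quantify = 6+4+7+4+4 = 25 → 25 days.
Since PCR is critical, the +1 change carries straight to that chain (now 26 days).
No other chain overtakes it, so the finish is 26 days.
Change in finish: 26 − 25 = +1 days.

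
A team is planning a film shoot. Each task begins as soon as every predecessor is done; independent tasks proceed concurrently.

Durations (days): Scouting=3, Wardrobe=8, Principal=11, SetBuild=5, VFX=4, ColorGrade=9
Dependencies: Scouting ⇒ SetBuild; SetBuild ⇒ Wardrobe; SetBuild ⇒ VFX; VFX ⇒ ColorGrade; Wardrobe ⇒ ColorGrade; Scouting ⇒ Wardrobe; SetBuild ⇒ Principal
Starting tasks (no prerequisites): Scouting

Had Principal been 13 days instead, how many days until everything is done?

25

Baseline: Scouting→SetBuild→Wardrobe→ColorGrade = 3+5+8+9 = 25 → 25 days.
Principal has 6 days of float (longest path through it is 19).
That remains the longest chain; total 25 days.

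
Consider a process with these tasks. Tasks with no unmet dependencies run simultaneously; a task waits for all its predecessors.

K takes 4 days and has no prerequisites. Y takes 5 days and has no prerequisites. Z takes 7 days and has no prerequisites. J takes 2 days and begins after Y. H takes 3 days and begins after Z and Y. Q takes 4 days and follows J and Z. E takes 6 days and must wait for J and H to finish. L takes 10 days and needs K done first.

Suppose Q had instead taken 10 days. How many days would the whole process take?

Baseline: Z→H→E = 7+3+6 = 16 → 16 days.
The longest path through Q is only 11 days, so Q has float 5.
New critical path: Y→J→Q = 5+2+10 = 17 ⇒ 17 days.

17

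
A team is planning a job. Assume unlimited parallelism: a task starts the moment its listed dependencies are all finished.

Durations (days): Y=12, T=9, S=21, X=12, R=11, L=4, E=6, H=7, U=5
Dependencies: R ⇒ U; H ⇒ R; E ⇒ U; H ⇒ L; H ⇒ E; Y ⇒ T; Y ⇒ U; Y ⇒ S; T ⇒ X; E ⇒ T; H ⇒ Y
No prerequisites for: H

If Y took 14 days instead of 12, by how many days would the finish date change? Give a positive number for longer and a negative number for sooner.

2

Actual critical path: H→Y→T→X = 7+12+9+12 = 40 ⇒ 40 days.
Since Y is critical, the +2 change carries straight to that chain (now 42 days).
That remains the longest chain; total 42 days.
Change in finish: 42 − 40 = +2 days.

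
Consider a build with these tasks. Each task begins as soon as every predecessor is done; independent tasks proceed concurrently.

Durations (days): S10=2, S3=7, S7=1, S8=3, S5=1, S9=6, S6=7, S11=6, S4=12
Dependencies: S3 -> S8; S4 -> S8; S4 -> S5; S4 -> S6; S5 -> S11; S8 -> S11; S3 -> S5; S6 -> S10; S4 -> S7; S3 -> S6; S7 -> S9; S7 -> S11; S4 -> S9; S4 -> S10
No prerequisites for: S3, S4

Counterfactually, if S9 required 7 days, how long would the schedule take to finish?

21

Critical path before the change: S4→S6→S10 = 12+7+2 = 21 giving 21 days.
S9 is off the critical path — its longest chain is 19 days, giving 2 of slack.
The critical path is still S4→S6→S10; finish is now 21 days.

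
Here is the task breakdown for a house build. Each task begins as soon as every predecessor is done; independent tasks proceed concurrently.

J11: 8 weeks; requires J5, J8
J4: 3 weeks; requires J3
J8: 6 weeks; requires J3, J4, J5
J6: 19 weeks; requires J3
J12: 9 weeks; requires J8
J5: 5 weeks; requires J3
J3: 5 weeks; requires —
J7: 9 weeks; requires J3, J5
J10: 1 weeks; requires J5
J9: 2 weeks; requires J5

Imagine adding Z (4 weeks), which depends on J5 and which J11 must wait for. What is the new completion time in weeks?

25

Originally the project takes 25 weeks.
With Z inserted, J11 now waits for max(J5, J8, Z).
New critical path: J3→J5→J8→J12 = 5+5+6+9 = 25 ⇒ 25 weeks.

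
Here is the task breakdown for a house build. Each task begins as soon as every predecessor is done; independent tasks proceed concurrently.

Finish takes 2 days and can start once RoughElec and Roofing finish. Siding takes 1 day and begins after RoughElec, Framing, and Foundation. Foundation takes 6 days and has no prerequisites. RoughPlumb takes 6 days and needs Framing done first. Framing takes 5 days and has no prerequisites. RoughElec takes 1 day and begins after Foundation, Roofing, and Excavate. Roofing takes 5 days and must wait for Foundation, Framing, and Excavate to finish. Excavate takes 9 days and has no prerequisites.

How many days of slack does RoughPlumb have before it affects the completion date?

The longest chain is Excavate→Roofing→RoughElec→Finish = 9+5+1+2 = 17; overall finish 17 days.
Longest path through RoughPlumb: 11 days (earliest finish 11, latest finish 17).
So RoughPlumb can slip 17 − 11 = 6 days.

6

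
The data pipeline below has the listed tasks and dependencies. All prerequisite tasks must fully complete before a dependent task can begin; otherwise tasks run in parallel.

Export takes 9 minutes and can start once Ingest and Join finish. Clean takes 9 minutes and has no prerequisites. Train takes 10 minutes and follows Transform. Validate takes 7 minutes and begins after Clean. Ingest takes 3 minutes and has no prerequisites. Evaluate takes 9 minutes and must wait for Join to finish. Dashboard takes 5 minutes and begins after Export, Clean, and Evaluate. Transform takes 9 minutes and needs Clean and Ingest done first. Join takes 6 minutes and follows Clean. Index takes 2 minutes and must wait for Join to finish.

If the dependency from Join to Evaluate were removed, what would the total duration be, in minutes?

Original critical path: Clean→Join→Evaluate→Dashboard = 9+6+9+5 = 29 ⇒ 29 minutes.
Without Join→Evaluate, Evaluate's earliest start moves from 15 to 0.
New critical path: Clean→Join→Export→Dashboard = 9+6+9+5 = 29 ⇒ 29 minutes.

29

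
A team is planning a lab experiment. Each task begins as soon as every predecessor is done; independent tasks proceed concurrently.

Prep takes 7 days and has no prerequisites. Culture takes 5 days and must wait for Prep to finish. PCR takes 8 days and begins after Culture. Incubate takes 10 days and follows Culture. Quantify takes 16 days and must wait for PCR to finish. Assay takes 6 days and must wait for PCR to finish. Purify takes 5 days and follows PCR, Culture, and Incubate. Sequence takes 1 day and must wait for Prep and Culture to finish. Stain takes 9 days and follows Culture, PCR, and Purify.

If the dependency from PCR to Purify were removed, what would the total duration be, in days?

With the dependency in place, Prep→Culture→Incubate→Purify→Stain = 7+5+10+5+9 = 36 sets the finish at 36 days.
Dropping PCR→Purify doesn't change Purify's earliest start (22); another predecessor still binds.
After: Prep→Culture→Incubate→Purify→Stain = 7+5+10+5+9 = 36 → 36 days.

36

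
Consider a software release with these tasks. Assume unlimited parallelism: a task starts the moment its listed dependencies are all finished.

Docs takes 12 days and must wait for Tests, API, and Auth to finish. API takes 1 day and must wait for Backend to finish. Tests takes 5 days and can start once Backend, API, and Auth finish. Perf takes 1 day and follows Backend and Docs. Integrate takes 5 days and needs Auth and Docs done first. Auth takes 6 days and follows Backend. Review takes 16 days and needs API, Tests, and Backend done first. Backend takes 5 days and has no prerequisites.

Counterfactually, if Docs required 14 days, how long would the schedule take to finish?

Baseline: Backend→Auth→Tests→Docs→Integrate = 5+6+5+12+5 = 33 → 33 days.
Docs is on the critical path; changing it to 14 makes that path 35 days.
That remains the longest chain; total 35 days.

35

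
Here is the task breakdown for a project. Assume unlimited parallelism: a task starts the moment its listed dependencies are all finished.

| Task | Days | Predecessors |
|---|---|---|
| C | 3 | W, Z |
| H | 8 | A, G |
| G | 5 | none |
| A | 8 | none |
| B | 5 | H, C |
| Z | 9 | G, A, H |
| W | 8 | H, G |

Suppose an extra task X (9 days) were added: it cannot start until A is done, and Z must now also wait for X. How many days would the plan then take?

Originally the plan takes 33 days.
With X inserted, Z now waits for max(G, A, H, X).
New critical path: A→X→Z→C→B = 8+9+9+3+5 = 34 ⇒ 34 days.

34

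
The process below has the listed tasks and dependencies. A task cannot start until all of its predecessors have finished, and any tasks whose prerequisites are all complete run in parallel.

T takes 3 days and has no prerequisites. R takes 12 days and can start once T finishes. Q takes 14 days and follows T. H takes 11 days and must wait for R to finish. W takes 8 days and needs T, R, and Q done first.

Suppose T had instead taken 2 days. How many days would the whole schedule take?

As given, the longest chain is T→R→H = 3+12+11 = 26, so the finish is 26 days.
T lies on that path, so at 2 days the path becomes 25 days.
That remains the longest chain; total 25 days.

25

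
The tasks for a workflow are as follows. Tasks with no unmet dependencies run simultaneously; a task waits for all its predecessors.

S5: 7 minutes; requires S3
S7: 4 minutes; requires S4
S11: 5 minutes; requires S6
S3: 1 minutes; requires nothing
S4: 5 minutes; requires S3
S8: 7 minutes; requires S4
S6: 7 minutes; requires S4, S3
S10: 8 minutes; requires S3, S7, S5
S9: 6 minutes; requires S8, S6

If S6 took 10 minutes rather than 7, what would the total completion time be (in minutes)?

Baseline: S3→S4→S6→S9 = 1+5+7+6 = 19 → 19 minutes.
S6 is on the critical path; changing it to 10 makes that path 22 minutes.
No other chain overtakes it, so the finish is 22 minutes.

22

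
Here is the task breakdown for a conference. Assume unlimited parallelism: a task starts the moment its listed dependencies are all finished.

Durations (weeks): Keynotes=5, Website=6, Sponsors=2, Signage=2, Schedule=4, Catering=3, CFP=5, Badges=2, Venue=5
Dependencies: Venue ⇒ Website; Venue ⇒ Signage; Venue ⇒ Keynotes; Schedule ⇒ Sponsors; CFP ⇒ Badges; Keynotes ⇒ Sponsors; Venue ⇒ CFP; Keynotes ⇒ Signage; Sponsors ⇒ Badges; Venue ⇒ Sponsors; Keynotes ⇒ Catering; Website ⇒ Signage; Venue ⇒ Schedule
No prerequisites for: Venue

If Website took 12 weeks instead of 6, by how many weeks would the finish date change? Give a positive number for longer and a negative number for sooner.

5

Critical path before the change: Venue→Keynotes→Sponsors→Badges = 5+5+2+2 = 14 giving 14 weeks.
Website is off the critical path — its longest chain is 13 weeks, giving 1 of slack.
The binding chain switches to Venue→Website→Signage = 5+12+2 = 19; finish 19 weeks.
Change in finish: 19 − 14 = +5 weeks.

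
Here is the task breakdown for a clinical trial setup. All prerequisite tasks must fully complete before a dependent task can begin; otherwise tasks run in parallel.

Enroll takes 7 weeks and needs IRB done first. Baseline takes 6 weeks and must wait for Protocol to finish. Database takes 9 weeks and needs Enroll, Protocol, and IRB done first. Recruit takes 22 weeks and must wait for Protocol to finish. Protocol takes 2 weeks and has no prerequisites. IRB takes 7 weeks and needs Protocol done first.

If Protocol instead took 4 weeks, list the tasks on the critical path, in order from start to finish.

The binding path is Protocol→IRB→Enroll→Database = 2+7+7+9 = 25; finish at 25 weeks.
Since Protocol is critical, the +2 change carries straight to that chain (now 27 weeks).
No other chain overtakes it, so the finish is 27 weeks.

Protocol, IRB, Enroll, Database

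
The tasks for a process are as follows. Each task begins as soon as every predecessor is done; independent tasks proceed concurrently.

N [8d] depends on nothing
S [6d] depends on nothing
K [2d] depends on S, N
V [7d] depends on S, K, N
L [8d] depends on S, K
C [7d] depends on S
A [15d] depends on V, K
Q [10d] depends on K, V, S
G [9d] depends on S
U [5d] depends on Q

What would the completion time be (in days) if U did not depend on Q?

Original critical path: N→K→V→A = 8+2+7+15 = 32 ⇒ 32 days.
Without Q→U, U's earliest start moves from 27 to 0.
New critical path: N→K→V→A = 8+2+7+15 = 32 ⇒ 32 days.

32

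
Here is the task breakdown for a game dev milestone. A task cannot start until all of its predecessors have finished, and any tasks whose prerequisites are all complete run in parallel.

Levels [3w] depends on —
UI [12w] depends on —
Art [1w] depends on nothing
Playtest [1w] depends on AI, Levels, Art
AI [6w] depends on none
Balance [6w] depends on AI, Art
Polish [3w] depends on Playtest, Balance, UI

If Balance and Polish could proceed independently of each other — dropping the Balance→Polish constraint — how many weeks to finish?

15

Original critical path: AI→Balance→Polish = 6+6+3 = 15 ⇒ 15 weeks.
Dropping Balance→Polish doesn't change Polish's earliest start (12); another predecessor still binds.
The longest chain is now UI→Polish = 12+3 = 15, so the project takes 15 weeks.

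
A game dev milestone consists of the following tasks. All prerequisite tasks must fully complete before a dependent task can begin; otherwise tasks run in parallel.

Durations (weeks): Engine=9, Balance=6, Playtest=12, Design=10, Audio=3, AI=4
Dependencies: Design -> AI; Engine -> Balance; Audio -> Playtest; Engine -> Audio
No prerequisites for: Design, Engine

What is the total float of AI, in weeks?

10

The longest chain is Engine→Audio→Playtest = 9+3+12 = 24; overall finish 24 weeks.
The longest chain containing AI totals 14 weeks.
Slack of AI = 20 − 10 = 10 weeks.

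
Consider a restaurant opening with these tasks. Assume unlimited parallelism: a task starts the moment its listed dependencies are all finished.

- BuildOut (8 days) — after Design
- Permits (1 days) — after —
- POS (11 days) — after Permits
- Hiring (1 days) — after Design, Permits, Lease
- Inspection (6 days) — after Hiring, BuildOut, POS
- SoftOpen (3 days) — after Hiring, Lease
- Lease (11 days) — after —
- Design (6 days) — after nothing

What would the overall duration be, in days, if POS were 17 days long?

Critical path before the change: Design→BuildOut→Inspection = 6+8+6 = 20 giving 20 days.
POS has 2 days of float (longest path through it is 18).
New critical path: Permits→POS→Inspection = 1+17+6 = 24 ⇒ 24 days.

24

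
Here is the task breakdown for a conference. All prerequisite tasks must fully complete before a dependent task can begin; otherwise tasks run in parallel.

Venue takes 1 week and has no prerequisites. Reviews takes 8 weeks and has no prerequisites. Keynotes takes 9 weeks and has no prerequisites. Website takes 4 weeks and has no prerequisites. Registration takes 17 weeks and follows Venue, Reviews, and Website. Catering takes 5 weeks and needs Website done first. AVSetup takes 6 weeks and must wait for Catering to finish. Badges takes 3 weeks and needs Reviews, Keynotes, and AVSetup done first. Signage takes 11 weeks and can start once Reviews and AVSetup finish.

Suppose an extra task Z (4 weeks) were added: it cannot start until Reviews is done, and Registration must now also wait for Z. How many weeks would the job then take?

29

Originally the job takes 26 weeks.
With Z inserted, Registration now waits for max(Venue, Reviews, Website, Z).
New critical path: Reviews→Z→Registration = 8+4+17 = 29 ⇒ 29 weeks.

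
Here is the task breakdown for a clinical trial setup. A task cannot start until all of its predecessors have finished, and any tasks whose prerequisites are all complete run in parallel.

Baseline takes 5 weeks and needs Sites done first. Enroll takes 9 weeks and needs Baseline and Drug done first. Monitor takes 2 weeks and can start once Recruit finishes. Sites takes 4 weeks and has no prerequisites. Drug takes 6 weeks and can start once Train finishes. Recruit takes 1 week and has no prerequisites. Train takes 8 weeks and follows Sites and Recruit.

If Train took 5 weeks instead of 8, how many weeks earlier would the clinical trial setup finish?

3

Actual critical path: Sites→Train→Drug→Enroll = 4+8+6+9 = 27 ⇒ 27 weeks.
Train is on the critical path; changing it to 5 makes that path 24 weeks.
No other chain overtakes it, so the finish is 24 weeks.
Change in finish: 24 − 27 = -3 weeks.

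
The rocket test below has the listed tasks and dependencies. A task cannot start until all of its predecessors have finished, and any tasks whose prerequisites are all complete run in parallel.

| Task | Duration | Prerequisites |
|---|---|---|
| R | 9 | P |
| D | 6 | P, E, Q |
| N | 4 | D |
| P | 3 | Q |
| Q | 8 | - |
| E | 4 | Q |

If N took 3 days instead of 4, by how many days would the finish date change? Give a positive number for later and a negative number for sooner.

-1

The binding path is Q→E→D→N = 8+4+6+4 = 22; finish at 22 days.
Since N is critical, the -1 change carries straight to that chain (now 21 days).
The critical path is still Q→E→D→N; finish is now 21 days.
Change in finish: 21 − 22 = -1 days.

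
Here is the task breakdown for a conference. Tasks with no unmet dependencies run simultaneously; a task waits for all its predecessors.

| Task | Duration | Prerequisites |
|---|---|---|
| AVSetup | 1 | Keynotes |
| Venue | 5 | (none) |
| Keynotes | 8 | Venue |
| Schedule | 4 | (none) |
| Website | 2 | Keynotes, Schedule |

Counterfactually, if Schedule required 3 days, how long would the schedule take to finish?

The binding path is Venue→Keynotes→Website = 5+8+2 = 15; finish at 15 days.
The longest path through Schedule is only 6 days, so Schedule has float 9.
No other chain overtakes it, so the finish is 15 days.

15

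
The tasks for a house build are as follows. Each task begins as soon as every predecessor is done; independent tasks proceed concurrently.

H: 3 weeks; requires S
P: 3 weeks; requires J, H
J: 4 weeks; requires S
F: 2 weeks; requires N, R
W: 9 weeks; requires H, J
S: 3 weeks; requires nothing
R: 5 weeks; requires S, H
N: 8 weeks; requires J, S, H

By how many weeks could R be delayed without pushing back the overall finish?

4

The longest chain is S→J→N→F = 3+4+8+2 = 17; overall finish 17 weeks.
R finishes as early as 11 and must finish by 15.
Float = 17 − 13 = 4.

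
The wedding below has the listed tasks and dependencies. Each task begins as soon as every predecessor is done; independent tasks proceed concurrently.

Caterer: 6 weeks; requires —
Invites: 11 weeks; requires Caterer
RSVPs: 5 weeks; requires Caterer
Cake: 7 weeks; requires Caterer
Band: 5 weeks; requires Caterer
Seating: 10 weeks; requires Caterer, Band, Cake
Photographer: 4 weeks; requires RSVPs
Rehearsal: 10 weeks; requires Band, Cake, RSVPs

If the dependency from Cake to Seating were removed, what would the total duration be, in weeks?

Original critical path: Caterer→Cake→Seating = 6+7+10 = 23 ⇒ 23 weeks.
Without Cake→Seating, Seating's earliest start moves from 13 to 11.
After: Caterer→Cake→Rehearsal = 6+7+10 = 23 → 23 weeks.

23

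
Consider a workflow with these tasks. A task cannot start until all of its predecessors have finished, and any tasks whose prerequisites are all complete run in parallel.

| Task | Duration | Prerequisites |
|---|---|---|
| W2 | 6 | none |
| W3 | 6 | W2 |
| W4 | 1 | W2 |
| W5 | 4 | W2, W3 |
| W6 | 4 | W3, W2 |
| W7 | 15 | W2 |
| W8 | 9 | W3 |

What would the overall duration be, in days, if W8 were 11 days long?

Critical path before the change: W2→W3→W8 = 6+6+9 = 21 giving 21 days.
Since W8 is critical, the +2 change carries straight to that chain (now 23 days).
That remains the longest chain; total 23 days.

23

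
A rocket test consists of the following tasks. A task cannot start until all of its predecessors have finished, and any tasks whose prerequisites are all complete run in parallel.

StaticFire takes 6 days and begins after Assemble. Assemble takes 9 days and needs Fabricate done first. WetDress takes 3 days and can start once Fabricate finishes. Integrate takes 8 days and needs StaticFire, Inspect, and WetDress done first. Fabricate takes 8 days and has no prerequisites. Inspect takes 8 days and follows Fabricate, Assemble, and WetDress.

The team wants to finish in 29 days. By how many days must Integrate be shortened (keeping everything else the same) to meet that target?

Current finish: 33 days; target: 29.
Integrate is on every critical path, so each day cut from Integrate cuts the finish by one (this holds down to a finish of 26).
Need 33 − 29 = 4 days off Integrate → Integrate becomes 4 days, finish becomes 29.

4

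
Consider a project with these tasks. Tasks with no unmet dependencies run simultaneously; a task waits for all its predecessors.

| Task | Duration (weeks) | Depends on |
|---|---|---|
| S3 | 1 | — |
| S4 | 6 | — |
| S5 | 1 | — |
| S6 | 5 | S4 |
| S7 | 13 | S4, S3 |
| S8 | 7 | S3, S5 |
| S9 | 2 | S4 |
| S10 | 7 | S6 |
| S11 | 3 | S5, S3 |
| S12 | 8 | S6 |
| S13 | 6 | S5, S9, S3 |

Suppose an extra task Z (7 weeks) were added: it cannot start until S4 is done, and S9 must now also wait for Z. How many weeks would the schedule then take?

21

Originally the schedule takes 19 weeks.
With Z inserted, S9 now waits for max(S4, Z).
New critical path: S4→Z→S9→S13 = 6+7+2+6 = 21 ⇒ 21 weeks.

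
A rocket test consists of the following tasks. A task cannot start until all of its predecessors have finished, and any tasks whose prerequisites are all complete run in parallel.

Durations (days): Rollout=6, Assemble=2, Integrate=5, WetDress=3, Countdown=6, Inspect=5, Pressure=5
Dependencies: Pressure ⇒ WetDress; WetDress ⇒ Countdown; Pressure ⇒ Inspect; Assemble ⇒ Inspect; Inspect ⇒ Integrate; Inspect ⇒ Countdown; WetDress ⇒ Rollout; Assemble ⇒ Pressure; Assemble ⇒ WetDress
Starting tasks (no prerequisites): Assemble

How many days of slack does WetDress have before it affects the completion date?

Assemble→Pressure→Inspect→Countdown = 2+5+5+6 = 18 sets the makespan at 18 days.
Longest path through WetDress: 16 days (earliest finish 10, latest finish 12).
Float = 18 − 16 = 2.

2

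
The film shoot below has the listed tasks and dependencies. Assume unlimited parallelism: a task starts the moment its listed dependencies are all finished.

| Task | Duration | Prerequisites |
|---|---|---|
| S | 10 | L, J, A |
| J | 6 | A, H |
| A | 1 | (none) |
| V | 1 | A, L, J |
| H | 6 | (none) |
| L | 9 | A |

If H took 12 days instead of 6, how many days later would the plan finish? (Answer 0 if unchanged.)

Actual critical path: H→J→S = 6+6+10 = 22 ⇒ 22 days.
H lies on that path, so at 12 days the path becomes 28 days.
That remains the longest chain; total 28 days.
Change in finish: 28 − 22 = +6 days.

6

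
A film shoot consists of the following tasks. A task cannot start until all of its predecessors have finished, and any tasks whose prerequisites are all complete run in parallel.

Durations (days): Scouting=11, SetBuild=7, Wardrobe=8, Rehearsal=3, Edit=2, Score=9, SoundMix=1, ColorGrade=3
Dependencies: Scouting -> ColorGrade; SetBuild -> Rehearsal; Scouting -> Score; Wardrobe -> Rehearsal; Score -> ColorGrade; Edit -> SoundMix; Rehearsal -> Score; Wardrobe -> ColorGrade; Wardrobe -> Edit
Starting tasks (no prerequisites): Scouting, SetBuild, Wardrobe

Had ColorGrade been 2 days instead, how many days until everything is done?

Critical path before the change: Scouting→Score→ColorGrade = 11+9+3 = 23 giving 23 days.
Since ColorGrade is critical, the -1 change carries straight to that chain (now 22 days).
The critical path is still Scouting→Score→ColorGrade; finish is now 22 days.

22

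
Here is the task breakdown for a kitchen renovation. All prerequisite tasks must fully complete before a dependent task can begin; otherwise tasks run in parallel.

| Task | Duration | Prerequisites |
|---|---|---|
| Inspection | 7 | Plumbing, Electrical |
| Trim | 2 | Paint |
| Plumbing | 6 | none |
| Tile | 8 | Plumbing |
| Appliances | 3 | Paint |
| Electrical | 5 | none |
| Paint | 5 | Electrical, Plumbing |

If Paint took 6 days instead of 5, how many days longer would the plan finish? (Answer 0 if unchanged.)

1

The binding path is Plumbing→Paint→Appliances = 6+5+3 = 14; finish at 14 days.
Paint is on the critical path; changing it to 6 makes that path 15 days.
That remains the longest chain; total 15 days.
Change in finish: 15 − 14 = +1 days.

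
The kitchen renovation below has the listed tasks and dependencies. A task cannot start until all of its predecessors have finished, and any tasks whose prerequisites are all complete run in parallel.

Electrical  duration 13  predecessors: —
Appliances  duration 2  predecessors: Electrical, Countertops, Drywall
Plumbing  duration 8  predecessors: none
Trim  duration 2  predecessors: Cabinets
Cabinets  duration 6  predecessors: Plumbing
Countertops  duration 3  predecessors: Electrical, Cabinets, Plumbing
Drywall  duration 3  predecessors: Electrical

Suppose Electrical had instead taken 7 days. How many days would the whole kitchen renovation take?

19

As given, the longest chain is Plumbing→Cabinets→Countertops→Appliances = 8+6+3+2 = 19, so the finish is 19 days.
The longest path through Electrical is only 18 days, so Electrical has float 1.
That remains the longest chain; total 19 days.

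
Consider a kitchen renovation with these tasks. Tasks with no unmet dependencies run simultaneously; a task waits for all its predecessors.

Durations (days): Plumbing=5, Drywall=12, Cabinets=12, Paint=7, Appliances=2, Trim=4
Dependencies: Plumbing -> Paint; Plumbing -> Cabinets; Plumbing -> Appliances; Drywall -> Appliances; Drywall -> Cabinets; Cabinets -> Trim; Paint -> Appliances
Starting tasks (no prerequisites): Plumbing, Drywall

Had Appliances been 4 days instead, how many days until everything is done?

The binding path is Drywall→Cabinets→Trim = 12+12+4 = 28; finish at 28 days.
Appliances has 14 days of float (longest path through it is 14).
That remains the longest chain; total 28 days.

28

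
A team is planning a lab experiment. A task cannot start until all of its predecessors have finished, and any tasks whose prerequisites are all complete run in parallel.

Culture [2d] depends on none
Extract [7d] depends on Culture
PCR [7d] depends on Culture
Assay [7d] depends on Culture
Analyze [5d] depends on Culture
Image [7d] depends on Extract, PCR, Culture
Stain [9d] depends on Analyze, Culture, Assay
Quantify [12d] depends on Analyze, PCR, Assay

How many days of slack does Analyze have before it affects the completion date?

The longest chain is Culture→PCR→Quantify = 2+7+12 = 21; overall finish 21 days.
The longest chain containing Analyze totals 19 days.
Float = 21 − 19 = 2.

2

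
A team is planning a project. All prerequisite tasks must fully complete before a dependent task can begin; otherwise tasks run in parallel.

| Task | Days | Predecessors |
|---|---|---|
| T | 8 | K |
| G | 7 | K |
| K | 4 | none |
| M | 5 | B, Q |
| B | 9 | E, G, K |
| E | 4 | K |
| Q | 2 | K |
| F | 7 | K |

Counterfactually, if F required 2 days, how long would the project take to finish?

Critical path before the change: K→G→B→M = 4+7+9+5 = 25 giving 25 days.
F has 14 days of float (longest path through it is 11).
The critical path is still K→G→B→M; finish is now 25 days.

25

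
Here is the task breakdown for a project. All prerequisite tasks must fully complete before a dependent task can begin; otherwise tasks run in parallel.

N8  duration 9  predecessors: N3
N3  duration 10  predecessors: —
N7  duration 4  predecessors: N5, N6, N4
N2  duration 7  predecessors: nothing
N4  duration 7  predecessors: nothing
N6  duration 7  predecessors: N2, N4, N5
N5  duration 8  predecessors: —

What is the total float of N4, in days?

1

N3→N8 = 10+9 = 19 sets the makespan at 19 days.
The longest chain containing N4 totals 18 days.
So N4 can slip 8 − 7 = 1 day.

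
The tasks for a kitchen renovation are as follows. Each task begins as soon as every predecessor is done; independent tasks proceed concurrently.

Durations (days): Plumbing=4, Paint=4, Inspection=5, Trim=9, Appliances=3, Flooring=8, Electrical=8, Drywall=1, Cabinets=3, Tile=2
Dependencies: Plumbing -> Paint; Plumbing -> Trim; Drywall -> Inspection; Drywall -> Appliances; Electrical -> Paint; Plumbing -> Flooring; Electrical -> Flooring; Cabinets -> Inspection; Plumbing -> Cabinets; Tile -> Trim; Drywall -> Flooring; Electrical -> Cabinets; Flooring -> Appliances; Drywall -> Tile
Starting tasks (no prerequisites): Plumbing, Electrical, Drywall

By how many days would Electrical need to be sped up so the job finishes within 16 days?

3

Current finish: 19 days; target: 16.
Electrical is on every critical path, so each day cut from Electrical cuts the finish by one (this holds down to a finish of 15).
Need 19 − 16 = 3 days off Electrical → Electrical becomes 5 days, finish becomes 16.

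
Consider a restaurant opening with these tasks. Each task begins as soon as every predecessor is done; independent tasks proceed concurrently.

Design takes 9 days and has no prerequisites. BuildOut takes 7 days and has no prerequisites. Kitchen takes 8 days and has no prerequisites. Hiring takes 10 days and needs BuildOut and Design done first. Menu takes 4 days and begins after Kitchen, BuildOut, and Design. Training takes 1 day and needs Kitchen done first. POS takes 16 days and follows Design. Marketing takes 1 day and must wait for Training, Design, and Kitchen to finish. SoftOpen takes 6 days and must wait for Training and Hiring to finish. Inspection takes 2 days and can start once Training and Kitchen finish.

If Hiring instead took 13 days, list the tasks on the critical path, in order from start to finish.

Design, Hiring, SoftOpen

Critical path before the change: Design→Hiring→SoftOpen = 9+10+6 = 25 giving 25 days.
Hiring lies on that path, so at 13 days the path becomes 28 days.
The critical path is still Design→Hiring→SoftOpen; finish is now 28 days.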